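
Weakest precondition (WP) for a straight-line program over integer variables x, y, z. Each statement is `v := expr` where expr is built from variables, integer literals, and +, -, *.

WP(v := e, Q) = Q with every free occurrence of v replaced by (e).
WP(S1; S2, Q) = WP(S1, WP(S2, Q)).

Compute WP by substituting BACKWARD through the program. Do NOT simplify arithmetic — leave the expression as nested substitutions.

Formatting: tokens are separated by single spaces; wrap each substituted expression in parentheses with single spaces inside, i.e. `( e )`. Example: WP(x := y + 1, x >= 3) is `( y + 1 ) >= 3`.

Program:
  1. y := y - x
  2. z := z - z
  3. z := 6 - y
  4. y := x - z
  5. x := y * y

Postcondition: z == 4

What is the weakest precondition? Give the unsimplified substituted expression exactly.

post: z == 4
stmt 5: x := y * y  -- replace 0 occurrence(s) of x with (y * y)
  => z == 4
stmt 4: y := x - z  -- replace 0 occurrence(s) of y with (x - z)
  => z == 4
stmt 3: z := 6 - y  -- replace 1 occurrence(s) of z with (6 - y)
  => ( 6 - y ) == 4
stmt 2: z := z - z  -- replace 0 occurrence(s) of z with (z - z)
  => ( 6 - y ) == 4
stmt 1: y := y - x  -- replace 1 occurrence(s) of y with (y - x)
  => ( 6 - ( y - x ) ) == 4

Answer: ( 6 - ( y - x ) ) == 4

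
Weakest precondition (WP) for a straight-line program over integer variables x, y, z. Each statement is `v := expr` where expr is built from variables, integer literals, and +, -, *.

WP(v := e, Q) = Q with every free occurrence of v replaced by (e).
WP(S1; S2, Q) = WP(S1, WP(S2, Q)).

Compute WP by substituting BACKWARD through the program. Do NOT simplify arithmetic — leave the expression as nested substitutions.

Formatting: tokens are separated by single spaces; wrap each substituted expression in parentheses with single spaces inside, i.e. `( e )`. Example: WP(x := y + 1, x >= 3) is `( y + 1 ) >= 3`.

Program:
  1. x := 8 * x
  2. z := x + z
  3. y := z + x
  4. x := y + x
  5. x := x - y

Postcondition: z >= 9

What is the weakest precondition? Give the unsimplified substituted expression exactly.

post: z >= 9
stmt 5: x := x - y  -- replace 0 occurrence(s) of x with (x - y)
  => z >= 9
stmt 4: x := y + x  -- replace 0 occurrence(s) of x with (y + x)
  => z >= 9
stmt 3: y := z + x  -- replace 0 occurrence(s) of y with (z + x)
  => z >= 9
stmt 2: z := x + z  -- replace 1 occurrence(s) of z with (x + z)
  => ( x + z ) >= 9
stmt 1: x := 8 * x  -- replace 1 occurrence(s) of x with (8 * x)
  => ( ( 8 * x ) + z ) >= 9

Answer: ( ( 8 * x ) + z ) >= 9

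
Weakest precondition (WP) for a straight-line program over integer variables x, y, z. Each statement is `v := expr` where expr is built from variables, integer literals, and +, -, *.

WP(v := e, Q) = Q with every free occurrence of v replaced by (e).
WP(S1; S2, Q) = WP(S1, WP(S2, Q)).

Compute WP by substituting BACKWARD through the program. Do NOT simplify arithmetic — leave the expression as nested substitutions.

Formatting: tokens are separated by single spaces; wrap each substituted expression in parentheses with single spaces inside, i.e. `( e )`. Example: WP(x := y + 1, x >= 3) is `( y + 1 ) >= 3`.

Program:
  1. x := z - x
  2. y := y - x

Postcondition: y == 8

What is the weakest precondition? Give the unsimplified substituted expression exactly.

Answer: ( y - ( z - x ) ) == 8

Derivation:
post: y == 8
stmt 2: y := y - x  -- replace 1 occurrence(s) of y with (y - x)
  => ( y - x ) == 8
stmt 1: x := z - x  -- replace 1 occurrence(s) of x with (z - x)
  => ( y - ( z - x ) ) == 8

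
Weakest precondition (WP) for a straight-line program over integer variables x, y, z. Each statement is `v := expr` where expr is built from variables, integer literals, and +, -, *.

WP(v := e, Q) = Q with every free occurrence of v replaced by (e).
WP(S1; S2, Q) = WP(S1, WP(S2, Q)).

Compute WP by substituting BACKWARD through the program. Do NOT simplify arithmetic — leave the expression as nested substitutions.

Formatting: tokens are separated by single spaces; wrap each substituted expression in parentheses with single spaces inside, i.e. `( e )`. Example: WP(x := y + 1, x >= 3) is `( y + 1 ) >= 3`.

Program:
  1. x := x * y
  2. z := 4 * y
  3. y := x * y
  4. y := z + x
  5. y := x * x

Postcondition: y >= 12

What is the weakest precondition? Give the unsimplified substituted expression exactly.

Answer: ( ( x * y ) * ( x * y ) ) >= 12

Derivation:
post: y >= 12
stmt 5: y := x * x  -- replace 1 occurrence(s) of y with (x * x)
  => ( x * x ) >= 12
stmt 4: y := z + x  -- replace 0 occurrence(s) of y with (z + x)
  => ( x * x ) >= 12
stmt 3: y := x * y  -- replace 0 occurrence(s) of y with (x * y)
  => ( x * x ) >= 12
stmt 2: z := 4 * y  -- replace 0 occurrence(s) of z with (4 * y)
  => ( x * x ) >= 12
stmt 1: x := x * y  -- replace 2 occurrence(s) of x with (x * y)
  => ( ( x * y ) * ( x * y ) ) >= 12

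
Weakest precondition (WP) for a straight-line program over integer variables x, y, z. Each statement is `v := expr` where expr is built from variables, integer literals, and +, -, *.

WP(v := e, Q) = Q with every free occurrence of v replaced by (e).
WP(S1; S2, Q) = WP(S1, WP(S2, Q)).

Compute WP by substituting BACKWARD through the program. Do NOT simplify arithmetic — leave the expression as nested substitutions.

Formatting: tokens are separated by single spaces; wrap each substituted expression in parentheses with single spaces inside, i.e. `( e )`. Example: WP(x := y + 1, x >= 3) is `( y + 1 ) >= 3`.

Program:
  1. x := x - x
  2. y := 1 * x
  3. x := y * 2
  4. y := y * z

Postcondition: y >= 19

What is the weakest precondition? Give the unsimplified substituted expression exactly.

Answer: ( ( 1 * ( x - x ) ) * z ) >= 19

Derivation:
post: y >= 19
stmt 4: y := y * z  -- replace 1 occurrence(s) of y with (y * z)
  => ( y * z ) >= 19
stmt 3: x := y * 2  -- replace 0 occurrence(s) of x with (y * 2)
  => ( y * z ) >= 19
stmt 2: y := 1 * x  -- replace 1 occurrence(s) of y with (1 * x)
  => ( ( 1 * x ) * z ) >= 19
stmt 1: x := x - x  -- replace 1 occurrence(s) of x with (x - x)
  => ( ( 1 * ( x - x ) ) * z ) >= 19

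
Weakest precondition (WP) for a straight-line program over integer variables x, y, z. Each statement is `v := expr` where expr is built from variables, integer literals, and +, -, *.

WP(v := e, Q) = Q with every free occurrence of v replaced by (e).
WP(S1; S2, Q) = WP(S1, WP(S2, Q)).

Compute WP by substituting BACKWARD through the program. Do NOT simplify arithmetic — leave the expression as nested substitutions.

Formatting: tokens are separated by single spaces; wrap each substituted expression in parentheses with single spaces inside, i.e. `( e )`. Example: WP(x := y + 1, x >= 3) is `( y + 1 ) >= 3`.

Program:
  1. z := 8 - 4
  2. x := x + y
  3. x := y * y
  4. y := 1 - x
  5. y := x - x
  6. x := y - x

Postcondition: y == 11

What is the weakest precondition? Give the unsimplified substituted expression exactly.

Answer: ( ( y * y ) - ( y * y ) ) == 11

Derivation:
post: y == 11
stmt 6: x := y - x  -- replace 0 occurrence(s) of x with (y - x)
  => y == 11
stmt 5: y := x - x  -- replace 1 occurrence(s) of y with (x - x)
  => ( x - x ) == 11
stmt 4: y := 1 - x  -- replace 0 occurrence(s) of y with (1 - x)
  => ( x - x ) == 11
stmt 3: x := y * y  -- replace 2 occurrence(s) of x with (y * y)
  => ( ( y * y ) - ( y * y ) ) == 11
stmt 2: x := x + y  -- replace 0 occurrence(s) of x with (x + y)
  => ( ( y * y ) - ( y * y ) ) == 11
stmt 1: z := 8 - 4  -- replace 0 occurrence(s) of z with (8 - 4)
  => ( ( y * y ) - ( y * y ) ) == 11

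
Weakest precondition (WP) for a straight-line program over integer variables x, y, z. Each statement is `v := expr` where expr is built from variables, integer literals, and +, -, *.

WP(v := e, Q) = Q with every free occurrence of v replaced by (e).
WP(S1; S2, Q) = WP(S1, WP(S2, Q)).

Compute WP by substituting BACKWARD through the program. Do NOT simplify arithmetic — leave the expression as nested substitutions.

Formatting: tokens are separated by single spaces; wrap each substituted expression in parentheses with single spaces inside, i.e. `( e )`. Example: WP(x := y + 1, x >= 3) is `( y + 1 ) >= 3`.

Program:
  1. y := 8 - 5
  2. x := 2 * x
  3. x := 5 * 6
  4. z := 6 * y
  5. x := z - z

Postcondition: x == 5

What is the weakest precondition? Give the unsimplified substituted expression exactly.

Answer: ( ( 6 * ( 8 - 5 ) ) - ( 6 * ( 8 - 5 ) ) ) == 5

Derivation:
post: x == 5
stmt 5: x := z - z  -- replace 1 occurrence(s) of x with (z - z)
  => ( z - z ) == 5
stmt 4: z := 6 * y  -- replace 2 occurrence(s) of z with (6 * y)
  => ( ( 6 * y ) - ( 6 * y ) ) == 5
stmt 3: x := 5 * 6  -- replace 0 occurrence(s) of x with (5 * 6)
  => ( ( 6 * y ) - ( 6 * y ) ) == 5
stmt 2: x := 2 * x  -- replace 0 occurrence(s) of x with (2 * x)
  => ( ( 6 * y ) - ( 6 * y ) ) == 5
stmt 1: y := 8 - 5  -- replace 2 occurrence(s) of y with (8 - 5)
  => ( ( 6 * ( 8 - 5 ) ) - ( 6 * ( 8 - 5 ) ) ) == 5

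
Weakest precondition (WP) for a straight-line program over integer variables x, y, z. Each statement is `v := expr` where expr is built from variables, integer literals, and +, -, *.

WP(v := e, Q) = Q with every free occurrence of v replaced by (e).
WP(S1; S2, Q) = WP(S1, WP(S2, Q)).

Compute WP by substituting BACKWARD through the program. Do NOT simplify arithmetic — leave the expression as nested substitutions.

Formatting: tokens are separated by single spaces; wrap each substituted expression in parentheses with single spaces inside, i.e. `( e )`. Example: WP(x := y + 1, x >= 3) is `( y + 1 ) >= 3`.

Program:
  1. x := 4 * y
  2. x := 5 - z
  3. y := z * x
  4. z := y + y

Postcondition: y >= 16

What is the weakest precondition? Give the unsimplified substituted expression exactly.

Answer: ( z * ( 5 - z ) ) >= 16

Derivation:
post: y >= 16
stmt 4: z := y + y  -- replace 0 occurrence(s) of z with (y + y)
  => y >= 16
stmt 3: y := z * x  -- replace 1 occurrence(s) of y with (z * x)
  => ( z * x ) >= 16
stmt 2: x := 5 - z  -- replace 1 occurrence(s) of x with (5 - z)
  => ( z * ( 5 - z ) ) >= 16
stmt 1: x := 4 * y  -- replace 0 occurrence(s) of x with (4 * y)
  => ( z * ( 5 - z ) ) >= 16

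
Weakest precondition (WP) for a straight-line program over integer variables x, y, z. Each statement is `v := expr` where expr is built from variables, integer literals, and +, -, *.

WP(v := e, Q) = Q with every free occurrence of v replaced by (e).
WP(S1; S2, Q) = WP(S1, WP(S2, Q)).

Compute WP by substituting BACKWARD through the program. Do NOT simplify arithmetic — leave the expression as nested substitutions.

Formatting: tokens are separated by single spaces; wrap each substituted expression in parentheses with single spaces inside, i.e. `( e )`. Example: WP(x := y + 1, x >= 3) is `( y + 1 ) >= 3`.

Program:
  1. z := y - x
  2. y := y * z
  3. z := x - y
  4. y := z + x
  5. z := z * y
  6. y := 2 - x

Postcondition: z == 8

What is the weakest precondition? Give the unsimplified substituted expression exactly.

Answer: ( ( x - ( y * ( y - x ) ) ) * ( ( x - ( y * ( y - x ) ) ) + x ) ) == 8

Derivation:
post: z == 8
stmt 6: y := 2 - x  -- replace 0 occurrence(s) of y with (2 - x)
  => z == 8
stmt 5: z := z * y  -- replace 1 occurrence(s) of z with (z * y)
  => ( z * y ) == 8
stmt 4: y := z + x  -- replace 1 occurrence(s) of y with (z + x)
  => ( z * ( z + x ) ) == 8
stmt 3: z := x - y  -- replace 2 occurrence(s) of z with (x - y)
  => ( ( x - y ) * ( ( x - y ) + x ) ) == 8
stmt 2: y := y * z  -- replace 2 occurrence(s) of y with (y * z)
  => ( ( x - ( y * z ) ) * ( ( x - ( y * z ) ) + x ) ) == 8
stmt 1: z := y - x  -- replace 2 occurrence(s) of z with (y - x)
  => ( ( x - ( y * ( y - x ) ) ) * ( ( x - ( y * ( y - x ) ) ) + x ) ) == 8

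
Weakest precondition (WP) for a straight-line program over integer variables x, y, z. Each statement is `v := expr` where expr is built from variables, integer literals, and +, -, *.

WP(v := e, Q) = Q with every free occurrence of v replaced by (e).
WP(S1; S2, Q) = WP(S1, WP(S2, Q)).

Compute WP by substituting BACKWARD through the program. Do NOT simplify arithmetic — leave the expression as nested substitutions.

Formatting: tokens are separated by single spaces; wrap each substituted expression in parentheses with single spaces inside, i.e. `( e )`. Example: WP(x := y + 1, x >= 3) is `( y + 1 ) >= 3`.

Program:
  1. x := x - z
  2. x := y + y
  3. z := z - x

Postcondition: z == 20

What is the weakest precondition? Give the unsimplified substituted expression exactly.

Answer: ( z - ( y + y ) ) == 20

Derivation:
post: z == 20
stmt 3: z := z - x  -- replace 1 occurrence(s) of z with (z - x)
  => ( z - x ) == 20
stmt 2: x := y + y  -- replace 1 occurrence(s) of x with (y + y)
  => ( z - ( y + y ) ) == 20
stmt 1: x := x - z  -- replace 0 occurrence(s) of x with (x - z)
  => ( z - ( y + y ) ) == 20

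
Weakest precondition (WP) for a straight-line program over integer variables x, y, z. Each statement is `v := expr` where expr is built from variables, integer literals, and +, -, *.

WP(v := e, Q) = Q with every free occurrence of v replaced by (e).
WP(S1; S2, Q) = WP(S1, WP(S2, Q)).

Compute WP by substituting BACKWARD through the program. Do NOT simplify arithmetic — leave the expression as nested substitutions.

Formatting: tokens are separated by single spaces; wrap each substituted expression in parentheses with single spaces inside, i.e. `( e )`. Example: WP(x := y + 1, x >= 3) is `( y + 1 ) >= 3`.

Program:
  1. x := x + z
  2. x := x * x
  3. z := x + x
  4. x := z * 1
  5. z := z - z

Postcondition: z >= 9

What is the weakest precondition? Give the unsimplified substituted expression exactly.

Answer: ( ( ( ( x + z ) * ( x + z ) ) + ( ( x + z ) * ( x + z ) ) ) - ( ( ( x + z ) * ( x + z ) ) + ( ( x + z ) * ( x + z ) ) ) ) >= 9

Derivation:
post: z >= 9
stmt 5: z := z - z  -- replace 1 occurrence(s) of z with (z - z)
  => ( z - z ) >= 9
stmt 4: x := z * 1  -- replace 0 occurrence(s) of x with (z * 1)
  => ( z - z ) >= 9
stmt 3: z := x + x  -- replace 2 occurrence(s) of z with (x + x)
  => ( ( x + x ) - ( x + x ) ) >= 9
stmt 2: x := x * x  -- replace 4 occurrence(s) of x with (x * x)
  => ( ( ( x * x ) + ( x * x ) ) - ( ( x * x ) + ( x * x ) ) ) >= 9
stmt 1: x := x + z  -- replace 8 occurrence(s) of x with (x + z)
  => ( ( ( ( x + z ) * ( x + z ) ) + ( ( x + z ) * ( x + z ) ) ) - ( ( ( x + z ) * ( x + z ) ) + ( ( x + z ) * ( x + z ) ) ) ) >= 9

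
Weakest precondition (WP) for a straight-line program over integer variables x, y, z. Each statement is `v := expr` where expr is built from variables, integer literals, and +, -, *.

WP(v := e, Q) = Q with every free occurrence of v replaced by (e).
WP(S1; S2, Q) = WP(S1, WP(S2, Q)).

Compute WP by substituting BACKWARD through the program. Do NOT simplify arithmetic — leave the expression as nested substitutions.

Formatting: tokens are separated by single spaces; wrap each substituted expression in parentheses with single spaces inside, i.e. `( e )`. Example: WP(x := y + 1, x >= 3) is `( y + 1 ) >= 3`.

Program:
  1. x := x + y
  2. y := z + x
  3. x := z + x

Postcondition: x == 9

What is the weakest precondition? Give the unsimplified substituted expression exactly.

Answer: ( z + ( x + y ) ) == 9

Derivation:
post: x == 9
stmt 3: x := z + x  -- replace 1 occurrence(s) of x with (z + x)
  => ( z + x ) == 9
stmt 2: y := z + x  -- replace 0 occurrence(s) of y with (z + x)
  => ( z + x ) == 9
stmt 1: x := x + y  -- replace 1 occurrence(s) of x with (x + y)
  => ( z + ( x + y ) ) == 9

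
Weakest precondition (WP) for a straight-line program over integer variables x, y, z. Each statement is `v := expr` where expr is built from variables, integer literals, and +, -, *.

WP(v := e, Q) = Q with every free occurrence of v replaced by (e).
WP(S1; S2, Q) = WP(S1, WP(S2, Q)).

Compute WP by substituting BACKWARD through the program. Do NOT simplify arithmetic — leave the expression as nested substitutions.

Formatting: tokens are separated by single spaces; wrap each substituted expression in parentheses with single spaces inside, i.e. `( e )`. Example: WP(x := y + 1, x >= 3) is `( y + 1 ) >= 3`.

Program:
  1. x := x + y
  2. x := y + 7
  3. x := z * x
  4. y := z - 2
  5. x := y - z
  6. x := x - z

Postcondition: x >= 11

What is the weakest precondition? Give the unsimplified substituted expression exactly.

Answer: ( ( ( z - 2 ) - z ) - z ) >= 11

Derivation:
post: x >= 11
stmt 6: x := x - z  -- replace 1 occurrence(s) of x with (x - z)
  => ( x - z ) >= 11
stmt 5: x := y - z  -- replace 1 occurrence(s) of x with (y - z)
  => ( ( y - z ) - z ) >= 11
stmt 4: y := z - 2  -- replace 1 occurrence(s) of y with (z - 2)
  => ( ( ( z - 2 ) - z ) - z ) >= 11
stmt 3: x := z * x  -- replace 0 occurrence(s) of x with (z * x)
  => ( ( ( z - 2 ) - z ) - z ) >= 11
stmt 2: x := y + 7  -- replace 0 occurrence(s) of x with (y + 7)
  => ( ( ( z - 2 ) - z ) - z ) >= 11
stmt 1: x := x + y  -- replace 0 occurrence(s) of x with (x + y)
  => ( ( ( z - 2 ) - z ) - z ) >= 11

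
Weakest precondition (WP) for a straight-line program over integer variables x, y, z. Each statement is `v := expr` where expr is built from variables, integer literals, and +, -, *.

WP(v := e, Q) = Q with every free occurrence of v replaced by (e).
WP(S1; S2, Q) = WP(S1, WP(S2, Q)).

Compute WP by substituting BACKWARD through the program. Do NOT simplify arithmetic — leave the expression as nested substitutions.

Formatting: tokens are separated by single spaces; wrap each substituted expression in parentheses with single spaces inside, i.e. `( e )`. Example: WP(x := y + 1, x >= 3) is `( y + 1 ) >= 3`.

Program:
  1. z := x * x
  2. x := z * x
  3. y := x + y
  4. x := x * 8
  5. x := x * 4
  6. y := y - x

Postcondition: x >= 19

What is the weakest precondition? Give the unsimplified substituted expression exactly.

Answer: ( ( ( ( x * x ) * x ) * 8 ) * 4 ) >= 19

Derivation:
post: x >= 19
stmt 6: y := y - x  -- replace 0 occurrence(s) of y with (y - x)
  => x >= 19
stmt 5: x := x * 4  -- replace 1 occurrence(s) of x with (x * 4)
  => ( x * 4 ) >= 19
stmt 4: x := x * 8  -- replace 1 occurrence(s) of x with (x * 8)
  => ( ( x * 8 ) * 4 ) >= 19
stmt 3: y := x + y  -- replace 0 occurrence(s) of y with (x + y)
  => ( ( x * 8 ) * 4 ) >= 19
stmt 2: x := z * x  -- replace 1 occurrence(s) of x with (z * x)
  => ( ( ( z * x ) * 8 ) * 4 ) >= 19
stmt 1: z := x * x  -- replace 1 occurrence(s) of z with (x * x)
  => ( ( ( ( x * x ) * x ) * 8 ) * 4 ) >= 19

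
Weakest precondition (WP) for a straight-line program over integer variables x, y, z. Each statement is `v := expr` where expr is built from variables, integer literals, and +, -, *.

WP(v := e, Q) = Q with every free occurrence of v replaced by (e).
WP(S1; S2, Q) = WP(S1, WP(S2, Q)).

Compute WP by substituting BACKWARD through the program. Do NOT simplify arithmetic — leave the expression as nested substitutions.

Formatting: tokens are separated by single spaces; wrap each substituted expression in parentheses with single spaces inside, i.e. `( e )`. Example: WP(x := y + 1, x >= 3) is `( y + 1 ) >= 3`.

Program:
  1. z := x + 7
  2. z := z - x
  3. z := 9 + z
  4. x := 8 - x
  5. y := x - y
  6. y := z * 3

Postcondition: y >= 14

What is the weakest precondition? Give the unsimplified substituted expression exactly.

post: y >= 14
stmt 6: y := z * 3  -- replace 1 occurrence(s) of y with (z * 3)
  => ( z * 3 ) >= 14
stmt 5: y := x - y  -- replace 0 occurrence(s) of y with (x - y)
  => ( z * 3 ) >= 14
stmt 4: x := 8 - x  -- replace 0 occurrence(s) of x with (8 - x)
  => ( z * 3 ) >= 14
stmt 3: z := 9 + z  -- replace 1 occurrence(s) of z with (9 + z)
  => ( ( 9 + z ) * 3 ) >= 14
stmt 2: z := z - x  -- replace 1 occurrence(s) of z with (z - x)
  => ( ( 9 + ( z - x ) ) * 3 ) >= 14
stmt 1: z := x + 7  -- replace 1 occurrence(s) of z with (x + 7)
  => ( ( 9 + ( ( x + 7 ) - x ) ) * 3 ) >= 14

Answer: ( ( 9 + ( ( x + 7 ) - x ) ) * 3 ) >= 14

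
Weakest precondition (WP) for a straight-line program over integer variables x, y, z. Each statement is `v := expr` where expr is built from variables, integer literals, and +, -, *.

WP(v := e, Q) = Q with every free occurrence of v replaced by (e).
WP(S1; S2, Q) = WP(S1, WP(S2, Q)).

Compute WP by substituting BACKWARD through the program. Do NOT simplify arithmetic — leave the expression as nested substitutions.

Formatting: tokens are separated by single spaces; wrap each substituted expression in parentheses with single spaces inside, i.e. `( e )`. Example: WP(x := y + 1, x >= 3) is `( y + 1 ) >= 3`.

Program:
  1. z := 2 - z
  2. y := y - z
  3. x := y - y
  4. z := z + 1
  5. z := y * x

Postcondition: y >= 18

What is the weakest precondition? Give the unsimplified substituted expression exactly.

Answer: ( y - ( 2 - z ) ) >= 18

Derivation:
post: y >= 18
stmt 5: z := y * x  -- replace 0 occurrence(s) of z with (y * x)
  => y >= 18
stmt 4: z := z + 1  -- replace 0 occurrence(s) of z with (z + 1)
  => y >= 18
stmt 3: x := y - y  -- replace 0 occurrence(s) of x with (y - y)
  => y >= 18
stmt 2: y := y - z  -- replace 1 occurrence(s) of y with (y - z)
  => ( y - z ) >= 18
stmt 1: z := 2 - z  -- replace 1 occurrence(s) of z with (2 - z)
  => ( y - ( 2 - z ) ) >= 18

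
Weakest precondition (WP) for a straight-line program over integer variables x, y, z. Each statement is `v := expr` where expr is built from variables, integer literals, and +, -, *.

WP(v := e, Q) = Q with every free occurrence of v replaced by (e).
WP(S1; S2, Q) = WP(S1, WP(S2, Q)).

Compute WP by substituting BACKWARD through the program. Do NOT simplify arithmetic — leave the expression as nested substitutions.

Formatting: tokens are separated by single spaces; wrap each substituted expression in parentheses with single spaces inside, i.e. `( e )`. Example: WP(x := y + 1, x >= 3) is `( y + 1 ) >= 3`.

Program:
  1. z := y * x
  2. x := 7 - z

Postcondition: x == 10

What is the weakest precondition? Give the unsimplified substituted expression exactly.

Answer: ( 7 - ( y * x ) ) == 10

Derivation:
post: x == 10
stmt 2: x := 7 - z  -- replace 1 occurrence(s) of x with (7 - z)
  => ( 7 - z ) == 10
stmt 1: z := y * x  -- replace 1 occurrence(s) of z with (y * x)
  => ( 7 - ( y * x ) ) == 10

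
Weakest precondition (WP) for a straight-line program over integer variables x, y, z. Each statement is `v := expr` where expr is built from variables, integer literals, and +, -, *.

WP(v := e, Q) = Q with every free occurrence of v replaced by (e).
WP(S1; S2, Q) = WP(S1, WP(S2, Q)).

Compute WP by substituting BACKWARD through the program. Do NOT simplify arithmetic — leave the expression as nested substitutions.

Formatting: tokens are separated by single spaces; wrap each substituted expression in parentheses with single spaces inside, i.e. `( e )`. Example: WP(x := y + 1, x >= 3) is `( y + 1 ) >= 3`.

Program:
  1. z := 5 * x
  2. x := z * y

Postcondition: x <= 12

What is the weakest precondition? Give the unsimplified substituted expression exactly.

post: x <= 12
stmt 2: x := z * y  -- replace 1 occurrence(s) of x with (z * y)
  => ( z * y ) <= 12
stmt 1: z := 5 * x  -- replace 1 occurrence(s) of z with (5 * x)
  => ( ( 5 * x ) * y ) <= 12

Answer: ( ( 5 * x ) * y ) <= 12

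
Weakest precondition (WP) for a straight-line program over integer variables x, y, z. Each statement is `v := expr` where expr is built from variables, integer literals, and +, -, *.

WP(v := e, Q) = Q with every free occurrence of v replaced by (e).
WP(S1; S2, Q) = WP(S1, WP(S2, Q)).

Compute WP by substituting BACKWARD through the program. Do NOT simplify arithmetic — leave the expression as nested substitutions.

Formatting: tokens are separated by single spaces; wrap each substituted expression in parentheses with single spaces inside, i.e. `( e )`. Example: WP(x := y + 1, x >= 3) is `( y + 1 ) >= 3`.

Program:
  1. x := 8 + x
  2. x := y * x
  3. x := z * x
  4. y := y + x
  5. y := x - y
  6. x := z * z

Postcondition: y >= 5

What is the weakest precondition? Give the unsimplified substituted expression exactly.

Answer: ( ( z * ( y * ( 8 + x ) ) ) - ( y + ( z * ( y * ( 8 + x ) ) ) ) ) >= 5

Derivation:
post: y >= 5
stmt 6: x := z * z  -- replace 0 occurrence(s) of x with (z * z)
  => y >= 5
stmt 5: y := x - y  -- replace 1 occurrence(s) of y with (x - y)
  => ( x - y ) >= 5
stmt 4: y := y + x  -- replace 1 occurrence(s) of y with (y + x)
  => ( x - ( y + x ) ) >= 5
stmt 3: x := z * x  -- replace 2 occurrence(s) of x with (z * x)
  => ( ( z * x ) - ( y + ( z * x ) ) ) >= 5
stmt 2: x := y * x  -- replace 2 occurrence(s) of x with (y * x)
  => ( ( z * ( y * x ) ) - ( y + ( z * ( y * x ) ) ) ) >= 5
stmt 1: x := 8 + x  -- replace 2 occurrence(s) of x with (8 + x)
  => ( ( z * ( y * ( 8 + x ) ) ) - ( y + ( z * ( y * ( 8 + x ) ) ) ) ) >= 5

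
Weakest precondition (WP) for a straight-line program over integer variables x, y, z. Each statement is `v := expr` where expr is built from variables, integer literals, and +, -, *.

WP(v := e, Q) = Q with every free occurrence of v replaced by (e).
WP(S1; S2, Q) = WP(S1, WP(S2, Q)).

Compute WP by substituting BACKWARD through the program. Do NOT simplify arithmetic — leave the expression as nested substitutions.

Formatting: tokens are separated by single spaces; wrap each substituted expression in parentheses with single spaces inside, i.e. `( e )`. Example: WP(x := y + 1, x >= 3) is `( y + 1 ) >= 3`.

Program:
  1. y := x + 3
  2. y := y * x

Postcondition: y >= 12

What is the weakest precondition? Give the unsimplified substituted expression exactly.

post: y >= 12
stmt 2: y := y * x  -- replace 1 occurrence(s) of y with (y * x)
  => ( y * x ) >= 12
stmt 1: y := x + 3  -- replace 1 occurrence(s) of y with (x + 3)
  => ( ( x + 3 ) * x ) >= 12

Answer: ( ( x + 3 ) * x ) >= 12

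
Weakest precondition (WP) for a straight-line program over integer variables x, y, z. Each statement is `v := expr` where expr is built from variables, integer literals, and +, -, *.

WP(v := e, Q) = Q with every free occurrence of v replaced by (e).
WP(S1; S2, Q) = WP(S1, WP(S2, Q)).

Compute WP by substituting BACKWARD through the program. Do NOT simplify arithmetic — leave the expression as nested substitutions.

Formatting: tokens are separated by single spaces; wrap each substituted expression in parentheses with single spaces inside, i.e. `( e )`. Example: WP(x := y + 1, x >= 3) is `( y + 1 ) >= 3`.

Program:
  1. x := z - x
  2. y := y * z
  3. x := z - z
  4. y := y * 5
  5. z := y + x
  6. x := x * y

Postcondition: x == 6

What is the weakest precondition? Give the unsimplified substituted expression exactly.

post: x == 6
stmt 6: x := x * y  -- replace 1 occurrence(s) of x with (x * y)
  => ( x * y ) == 6
stmt 5: z := y + x  -- replace 0 occurrence(s) of z with (y + x)
  => ( x * y ) == 6
stmt 4: y := y * 5  -- replace 1 occurrence(s) of y with (y * 5)
  => ( x * ( y * 5 ) ) == 6
stmt 3: x := z - z  -- replace 1 occurrence(s) of x with (z - z)
  => ( ( z - z ) * ( y * 5 ) ) == 6
stmt 2: y := y * z  -- replace 1 occurrence(s) of y with (y * z)
  => ( ( z - z ) * ( ( y * z ) * 5 ) ) == 6
stmt 1: x := z - x  -- replace 0 occurrence(s) of x with (z - x)
  => ( ( z - z ) * ( ( y * z ) * 5 ) ) == 6

Answer: ( ( z - z ) * ( ( y * z ) * 5 ) ) == 6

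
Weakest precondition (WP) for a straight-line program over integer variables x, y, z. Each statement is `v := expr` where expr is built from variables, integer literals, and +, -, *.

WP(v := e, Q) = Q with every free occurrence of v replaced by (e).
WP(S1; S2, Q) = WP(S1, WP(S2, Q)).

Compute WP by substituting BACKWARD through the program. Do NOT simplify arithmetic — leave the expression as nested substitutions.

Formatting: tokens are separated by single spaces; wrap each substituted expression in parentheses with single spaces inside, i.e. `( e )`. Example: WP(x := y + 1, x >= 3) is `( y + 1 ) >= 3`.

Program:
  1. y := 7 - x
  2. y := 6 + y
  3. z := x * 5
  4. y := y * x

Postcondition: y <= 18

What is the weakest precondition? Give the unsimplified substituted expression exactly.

post: y <= 18
stmt 4: y := y * x  -- replace 1 occurrence(s) of y with (y * x)
  => ( y * x ) <= 18
stmt 3: z := x * 5  -- replace 0 occurrence(s) of z with (x * 5)
  => ( y * x ) <= 18
stmt 2: y := 6 + y  -- replace 1 occurrence(s) of y with (6 + y)
  => ( ( 6 + y ) * x ) <= 18
stmt 1: y := 7 - x  -- replace 1 occurrence(s) of y with (7 - x)
  => ( ( 6 + ( 7 - x ) ) * x ) <= 18

Answer: ( ( 6 + ( 7 - x ) ) * x ) <= 18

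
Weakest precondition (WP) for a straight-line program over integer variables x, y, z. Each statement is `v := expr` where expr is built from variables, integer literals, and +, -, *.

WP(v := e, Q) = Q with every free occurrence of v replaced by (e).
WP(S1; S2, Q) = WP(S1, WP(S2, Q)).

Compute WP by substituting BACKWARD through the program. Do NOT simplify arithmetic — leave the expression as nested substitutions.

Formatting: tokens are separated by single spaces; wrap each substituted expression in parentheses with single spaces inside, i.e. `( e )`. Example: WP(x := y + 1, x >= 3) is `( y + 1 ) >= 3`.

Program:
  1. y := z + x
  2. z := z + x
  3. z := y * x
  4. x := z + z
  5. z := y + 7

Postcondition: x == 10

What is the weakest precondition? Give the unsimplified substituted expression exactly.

Answer: ( ( ( z + x ) * x ) + ( ( z + x ) * x ) ) == 10

Derivation:
post: x == 10
stmt 5: z := y + 7  -- replace 0 occurrence(s) of z with (y + 7)
  => x == 10
stmt 4: x := z + z  -- replace 1 occurrence(s) of x with (z + z)
  => ( z + z ) == 10
stmt 3: z := y * x  -- replace 2 occurrence(s) of z with (y * x)
  => ( ( y * x ) + ( y * x ) ) == 10
stmt 2: z := z + x  -- replace 0 occurrence(s) of z with (z + x)
  => ( ( y * x ) + ( y * x ) ) == 10
stmt 1: y := z + x  -- replace 2 occurrence(s) of y with (z + x)
  => ( ( ( z + x ) * x ) + ( ( z + x ) * x ) ) == 10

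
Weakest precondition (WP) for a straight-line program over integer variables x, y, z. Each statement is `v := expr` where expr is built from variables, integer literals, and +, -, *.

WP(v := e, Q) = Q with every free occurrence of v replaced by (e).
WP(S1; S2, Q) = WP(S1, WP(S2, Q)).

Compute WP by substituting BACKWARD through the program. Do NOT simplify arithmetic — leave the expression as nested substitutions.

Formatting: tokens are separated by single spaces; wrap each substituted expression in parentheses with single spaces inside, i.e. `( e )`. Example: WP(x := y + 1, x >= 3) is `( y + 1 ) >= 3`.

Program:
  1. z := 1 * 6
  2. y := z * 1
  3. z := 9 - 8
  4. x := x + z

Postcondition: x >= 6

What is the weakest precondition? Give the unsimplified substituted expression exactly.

Answer: ( x + ( 9 - 8 ) ) >= 6

Derivation:
post: x >= 6
stmt 4: x := x + z  -- replace 1 occurrence(s) of x with (x + z)
  => ( x + z ) >= 6
stmt 3: z := 9 - 8  -- replace 1 occurrence(s) of z with (9 - 8)
  => ( x + ( 9 - 8 ) ) >= 6
stmt 2: y := z * 1  -- replace 0 occurrence(s) of y with (z * 1)
  => ( x + ( 9 - 8 ) ) >= 6
stmt 1: z := 1 * 6  -- replace 0 occurrence(s) of z with (1 * 6)
  => ( x + ( 9 - 8 ) ) >= 6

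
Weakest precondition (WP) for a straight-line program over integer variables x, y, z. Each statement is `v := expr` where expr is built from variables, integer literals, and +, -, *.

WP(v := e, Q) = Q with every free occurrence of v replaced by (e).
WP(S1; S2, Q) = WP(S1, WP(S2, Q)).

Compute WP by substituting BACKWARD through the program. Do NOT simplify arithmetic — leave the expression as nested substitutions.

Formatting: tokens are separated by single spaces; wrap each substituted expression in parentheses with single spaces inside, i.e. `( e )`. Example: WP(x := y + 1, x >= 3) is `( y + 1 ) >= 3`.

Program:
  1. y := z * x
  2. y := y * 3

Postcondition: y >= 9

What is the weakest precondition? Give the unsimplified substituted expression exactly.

post: y >= 9
stmt 2: y := y * 3  -- replace 1 occurrence(s) of y with (y * 3)
  => ( y * 3 ) >= 9
stmt 1: y := z * x  -- replace 1 occurrence(s) of y with (z * x)
  => ( ( z * x ) * 3 ) >= 9

Answer: ( ( z * x ) * 3 ) >= 9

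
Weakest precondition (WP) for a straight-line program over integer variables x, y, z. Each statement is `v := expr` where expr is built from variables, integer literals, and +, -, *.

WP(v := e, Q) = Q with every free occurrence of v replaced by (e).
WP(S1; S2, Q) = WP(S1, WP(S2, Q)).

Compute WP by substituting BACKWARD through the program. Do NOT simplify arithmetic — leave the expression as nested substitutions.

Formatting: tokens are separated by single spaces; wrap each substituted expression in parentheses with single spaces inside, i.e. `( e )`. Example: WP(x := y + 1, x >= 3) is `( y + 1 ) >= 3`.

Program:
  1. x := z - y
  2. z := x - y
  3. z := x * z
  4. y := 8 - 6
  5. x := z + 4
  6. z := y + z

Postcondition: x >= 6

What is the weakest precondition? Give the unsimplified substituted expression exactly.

Answer: ( ( ( z - y ) * ( ( z - y ) - y ) ) + 4 ) >= 6

Derivation:
post: x >= 6
stmt 6: z := y + z  -- replace 0 occurrence(s) of z with (y + z)
  => x >= 6
stmt 5: x := z + 4  -- replace 1 occurrence(s) of x with (z + 4)
  => ( z + 4 ) >= 6
stmt 4: y := 8 - 6  -- replace 0 occurrence(s) of y with (8 - 6)
  => ( z + 4 ) >= 6
stmt 3: z := x * z  -- replace 1 occurrence(s) of z with (x * z)
  => ( ( x * z ) + 4 ) >= 6
stmt 2: z := x - y  -- replace 1 occurrence(s) of z with (x - y)
  => ( ( x * ( x - y ) ) + 4 ) >= 6
stmt 1: x := z - y  -- replace 2 occurrence(s) of x with (z - y)
  => ( ( ( z - y ) * ( ( z - y ) - y ) ) + 4 ) >= 6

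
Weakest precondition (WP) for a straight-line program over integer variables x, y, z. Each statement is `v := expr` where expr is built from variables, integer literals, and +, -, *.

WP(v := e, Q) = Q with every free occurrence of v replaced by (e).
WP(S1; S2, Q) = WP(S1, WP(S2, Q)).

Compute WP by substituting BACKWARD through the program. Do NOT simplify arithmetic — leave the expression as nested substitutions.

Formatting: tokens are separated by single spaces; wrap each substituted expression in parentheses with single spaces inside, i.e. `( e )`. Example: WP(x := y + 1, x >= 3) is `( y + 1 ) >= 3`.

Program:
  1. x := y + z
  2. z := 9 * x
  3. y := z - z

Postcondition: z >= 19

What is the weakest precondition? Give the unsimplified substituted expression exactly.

Answer: ( 9 * ( y + z ) ) >= 19

Derivation:
post: z >= 19
stmt 3: y := z - z  -- replace 0 occurrence(s) of y with (z - z)
  => z >= 19
stmt 2: z := 9 * x  -- replace 1 occurrence(s) of z with (9 * x)
  => ( 9 * x ) >= 19
stmt 1: x := y + z  -- replace 1 occurrence(s) of x with (y + z)
  => ( 9 * ( y + z ) ) >= 19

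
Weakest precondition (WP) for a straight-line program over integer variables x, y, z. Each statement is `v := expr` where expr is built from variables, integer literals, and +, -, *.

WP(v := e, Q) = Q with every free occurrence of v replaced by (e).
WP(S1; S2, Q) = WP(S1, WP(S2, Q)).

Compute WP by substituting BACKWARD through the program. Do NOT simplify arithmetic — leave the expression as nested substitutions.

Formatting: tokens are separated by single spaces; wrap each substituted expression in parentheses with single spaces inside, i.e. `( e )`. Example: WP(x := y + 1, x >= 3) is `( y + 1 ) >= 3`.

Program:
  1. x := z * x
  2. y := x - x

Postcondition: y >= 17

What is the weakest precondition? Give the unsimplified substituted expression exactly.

Answer: ( ( z * x ) - ( z * x ) ) >= 17

Derivation:
post: y >= 17
stmt 2: y := x - x  -- replace 1 occurrence(s) of y with (x - x)
  => ( x - x ) >= 17
stmt 1: x := z * x  -- replace 2 occurrence(s) of x with (z * x)
  => ( ( z * x ) - ( z * x ) ) >= 17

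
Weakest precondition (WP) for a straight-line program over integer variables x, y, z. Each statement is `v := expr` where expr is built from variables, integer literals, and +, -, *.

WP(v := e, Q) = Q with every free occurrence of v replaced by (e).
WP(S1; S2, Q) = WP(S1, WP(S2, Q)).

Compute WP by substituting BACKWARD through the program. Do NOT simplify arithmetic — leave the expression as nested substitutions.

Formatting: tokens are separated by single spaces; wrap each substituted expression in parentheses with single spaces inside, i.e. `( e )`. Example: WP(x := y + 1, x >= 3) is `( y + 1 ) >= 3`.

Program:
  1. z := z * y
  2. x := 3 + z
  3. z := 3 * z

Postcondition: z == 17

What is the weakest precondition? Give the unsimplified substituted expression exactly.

Answer: ( 3 * ( z * y ) ) == 17

Derivation:
post: z == 17
stmt 3: z := 3 * z  -- replace 1 occurrence(s) of z with (3 * z)
  => ( 3 * z ) == 17
stmt 2: x := 3 + z  -- replace 0 occurrence(s) of x with (3 + z)
  => ( 3 * z ) == 17
stmt 1: z := z * y  -- replace 1 occurrence(s) of z with (z * y)
  => ( 3 * ( z * y ) ) == 17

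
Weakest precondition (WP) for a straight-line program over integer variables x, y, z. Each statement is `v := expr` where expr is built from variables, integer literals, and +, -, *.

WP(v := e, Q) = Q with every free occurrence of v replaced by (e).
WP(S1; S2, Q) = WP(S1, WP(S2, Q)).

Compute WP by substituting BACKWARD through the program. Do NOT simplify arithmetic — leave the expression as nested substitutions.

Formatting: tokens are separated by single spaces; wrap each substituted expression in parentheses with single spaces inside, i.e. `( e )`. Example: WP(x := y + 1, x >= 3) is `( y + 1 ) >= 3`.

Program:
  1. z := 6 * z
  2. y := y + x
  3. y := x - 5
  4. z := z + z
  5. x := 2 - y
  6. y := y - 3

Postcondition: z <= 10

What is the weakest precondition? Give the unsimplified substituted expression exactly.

Answer: ( ( 6 * z ) + ( 6 * z ) ) <= 10

Derivation:
post: z <= 10
stmt 6: y := y - 3  -- replace 0 occurrence(s) of y with (y - 3)
  => z <= 10
stmt 5: x := 2 - y  -- replace 0 occurrence(s) of x with (2 - y)
  => z <= 10
stmt 4: z := z + z  -- replace 1 occurrence(s) of z with (z + z)
  => ( z + z ) <= 10
stmt 3: y := x - 5  -- replace 0 occurrence(s) of y with (x - 5)
  => ( z + z ) <= 10
stmt 2: y := y + x  -- replace 0 occurrence(s) of y with (y + x)
  => ( z + z ) <= 10
stmt 1: z := 6 * z  -- replace 2 occurrence(s) of z with (6 * z)
  => ( ( 6 * z ) + ( 6 * z ) ) <= 10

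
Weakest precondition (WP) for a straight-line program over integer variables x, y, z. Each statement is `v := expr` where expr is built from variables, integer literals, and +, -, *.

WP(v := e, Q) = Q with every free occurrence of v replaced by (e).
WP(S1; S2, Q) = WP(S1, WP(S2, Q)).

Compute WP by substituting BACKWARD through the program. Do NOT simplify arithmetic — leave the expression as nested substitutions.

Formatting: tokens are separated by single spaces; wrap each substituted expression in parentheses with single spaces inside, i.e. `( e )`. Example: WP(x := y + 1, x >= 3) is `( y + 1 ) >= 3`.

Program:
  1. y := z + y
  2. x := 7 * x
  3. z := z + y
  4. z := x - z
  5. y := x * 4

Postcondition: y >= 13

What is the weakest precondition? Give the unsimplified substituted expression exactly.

post: y >= 13
stmt 5: y := x * 4  -- replace 1 occurrence(s) of y with (x * 4)
  => ( x * 4 ) >= 13
stmt 4: z := x - z  -- replace 0 occurrence(s) of z with (x - z)
  => ( x * 4 ) >= 13
stmt 3: z := z + y  -- replace 0 occurrence(s) of z with (z + y)
  => ( x * 4 ) >= 13
stmt 2: x := 7 * x  -- replace 1 occurrence(s) of x with (7 * x)
  => ( ( 7 * x ) * 4 ) >= 13
stmt 1: y := z + y  -- replace 0 occurrence(s) of y with (z + y)
  => ( ( 7 * x ) * 4 ) >= 13

Answer: ( ( 7 * x ) * 4 ) >= 13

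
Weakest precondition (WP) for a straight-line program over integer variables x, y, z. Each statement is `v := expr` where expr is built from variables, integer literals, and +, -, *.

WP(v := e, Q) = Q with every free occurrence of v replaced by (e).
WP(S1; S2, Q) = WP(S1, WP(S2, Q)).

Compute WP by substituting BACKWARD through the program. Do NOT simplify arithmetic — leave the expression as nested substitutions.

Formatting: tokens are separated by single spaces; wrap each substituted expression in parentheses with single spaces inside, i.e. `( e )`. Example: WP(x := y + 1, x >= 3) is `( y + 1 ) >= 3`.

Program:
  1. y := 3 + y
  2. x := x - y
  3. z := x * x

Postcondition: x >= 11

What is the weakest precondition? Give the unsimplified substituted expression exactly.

Answer: ( x - ( 3 + y ) ) >= 11

Derivation:
post: x >= 11
stmt 3: z := x * x  -- replace 0 occurrence(s) of z with (x * x)
  => x >= 11
stmt 2: x := x - y  -- replace 1 occurrence(s) of x with (x - y)
  => ( x - y ) >= 11
stmt 1: y := 3 + y  -- replace 1 occurrence(s) of y with (3 + y)
  => ( x - ( 3 + y ) ) >= 11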